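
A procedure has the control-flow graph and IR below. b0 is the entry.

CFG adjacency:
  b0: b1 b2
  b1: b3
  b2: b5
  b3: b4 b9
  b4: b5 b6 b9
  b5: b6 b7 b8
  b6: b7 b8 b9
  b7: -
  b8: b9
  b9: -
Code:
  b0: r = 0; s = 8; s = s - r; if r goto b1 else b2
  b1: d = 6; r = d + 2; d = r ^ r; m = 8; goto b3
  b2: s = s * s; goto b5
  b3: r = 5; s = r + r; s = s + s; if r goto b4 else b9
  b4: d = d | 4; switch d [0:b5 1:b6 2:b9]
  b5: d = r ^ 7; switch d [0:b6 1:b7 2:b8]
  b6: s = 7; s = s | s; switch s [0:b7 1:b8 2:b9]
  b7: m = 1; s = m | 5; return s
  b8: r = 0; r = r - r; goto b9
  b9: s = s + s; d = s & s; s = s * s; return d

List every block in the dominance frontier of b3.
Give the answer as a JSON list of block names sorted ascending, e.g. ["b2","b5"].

idom tree: b1←b0 b2←b0 b3←b1 b4←b3 b5←b0 b6←b0 b7←b0 b8←b0 b9←b0
Join-block Dom:
  b5: preds {b2,b4}: {b0,b2} ∩ {b0,b1,b3,b4} = {b0}; idom=b0
  b6: preds {b4,b5}: {b0,b1,b3,b4} ∩ {b0,b5} = {b0}; idom=b0
  b7: preds {b5,b6}: {b0,b5} ∩ {b0,b6} = {b0}; idom=b0
  b8: preds {b5,b6}: {b0,b5} ∩ {b0,b6} = {b0}; idom=b0
  b9: preds {b3,b4,b6,b8}: {b0,b1,b3} ∩ {b0,b1,b3,b4} ∩ {b0,b6} ∩ {b0,b8} = {b0}; idom=b0

DF derivation:
  join b5 pred b2: b2 stop@b0
  join b5 pred b4: b4→b3→b1 stop@b0
  join b6 pred b4: b4→b3→b1 stop@b0
  join b6 pred b5: b5 stop@b0
  join b7 pred b5: b5 stop@b0
  join b7 pred b6: b6 stop@b0
  join b8 pred b5: b5 stop@b0
  join b8 pred b6: b6 stop@b0
  join b9 pred b3: b3→b1 stop@b0
  join b9 pred b4: b4→b3→b1 stop@b0
  join b9 pred b6: b6 stop@b0
  join b9 pred b8: b8 stop@b0
  b0 → ∅
  b1 → {b5,b6,b9}
  b2 → {b5}
  b3 → {b5,b6,b9}
  b4 → {b5,b6,b9}
  b5 → {b6,b7,b8}
  b6 → {b7,b8,b9}
  b7 → ∅
  b8 → {b9}
  b9 → ∅

DF(b3) = ["b5", "b6", "b9"]

Answer: ["b5", "b6", "b9"]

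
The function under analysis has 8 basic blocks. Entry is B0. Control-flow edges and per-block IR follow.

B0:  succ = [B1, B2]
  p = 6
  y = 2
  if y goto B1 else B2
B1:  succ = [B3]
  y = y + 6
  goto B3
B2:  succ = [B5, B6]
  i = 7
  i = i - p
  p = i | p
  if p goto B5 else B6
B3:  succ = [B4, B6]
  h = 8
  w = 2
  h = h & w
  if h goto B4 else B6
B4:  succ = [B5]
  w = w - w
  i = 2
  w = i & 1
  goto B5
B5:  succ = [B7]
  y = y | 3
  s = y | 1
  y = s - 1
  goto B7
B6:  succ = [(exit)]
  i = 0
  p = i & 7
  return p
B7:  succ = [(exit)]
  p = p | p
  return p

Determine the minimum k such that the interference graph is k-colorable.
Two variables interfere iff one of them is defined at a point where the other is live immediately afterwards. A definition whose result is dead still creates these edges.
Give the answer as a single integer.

def/use:
  B0: def={p,y} ue=∅
  B1: def={y} ue={y}
  B2: def={i,p} ue={p}
  B3: def={h,w} ue=∅
  B4: def={i,w} ue={w}
  B5: def={s,y} ue={y}
  B6: def={i,p} ue=∅
  B7: def={p} ue={p}

Live sets:
  B0 li=∅ lo={p,y}
  B1 li={p,y} lo={p,y}
  B2 li={p,y} lo={p,y}
  B3 li={p,y} lo={p,w,y}
  B4 li={p,w,y} lo={p,y}
  B5 li={p,y} lo={p}
  B6 li=∅ lo=∅
  B7 li={p} lo=∅

Conflict graph:
  h↔{p,w,y}
  i↔{p,y}
  p↔{h,i,s,w,y}
  s↔{p}
  w↔{h,p,y}
  y↔{h,i,p,w}

Registers:
  lower bound: {h,p,w,y} mutually conflict ⇒ χ ≥ 4
  4-colouring: r0={p}  r1={s,y}  r2={h,i}  r3={w}
  χ = 4

Answer: 4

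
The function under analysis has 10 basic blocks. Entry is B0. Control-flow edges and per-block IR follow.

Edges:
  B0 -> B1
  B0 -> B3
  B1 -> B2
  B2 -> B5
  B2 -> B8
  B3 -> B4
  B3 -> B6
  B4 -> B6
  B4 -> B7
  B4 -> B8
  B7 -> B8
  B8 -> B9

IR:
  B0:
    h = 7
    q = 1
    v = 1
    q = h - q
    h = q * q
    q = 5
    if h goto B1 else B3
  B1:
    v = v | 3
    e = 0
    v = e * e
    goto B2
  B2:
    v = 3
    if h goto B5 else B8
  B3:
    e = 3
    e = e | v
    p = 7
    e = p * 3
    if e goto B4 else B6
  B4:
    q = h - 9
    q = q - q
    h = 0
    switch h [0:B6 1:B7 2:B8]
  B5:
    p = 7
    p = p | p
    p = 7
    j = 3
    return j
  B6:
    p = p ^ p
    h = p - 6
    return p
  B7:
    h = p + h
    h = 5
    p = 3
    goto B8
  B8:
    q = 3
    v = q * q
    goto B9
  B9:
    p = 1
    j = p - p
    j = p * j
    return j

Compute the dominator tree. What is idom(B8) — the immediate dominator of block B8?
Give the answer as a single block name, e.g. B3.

idom tree: B1←B0 B2←B1 B3←B0 B4←B3 B5←B2 B6←B3 B7←B4 B8←B0 B9←B8
Join-block Dom:
  B6: preds {B3,B4}: {B0,B3} ∩ {B0,B3,B4} = {B0,B3}; idom=B3
  B8: preds {B2,B4,B7}: {B0,B1,B2} ∩ {B0,B3,B4} ∩ {B0,B3,B4,B7} = {B0}; idom=B0

idom(B8) = B0

Answer: B0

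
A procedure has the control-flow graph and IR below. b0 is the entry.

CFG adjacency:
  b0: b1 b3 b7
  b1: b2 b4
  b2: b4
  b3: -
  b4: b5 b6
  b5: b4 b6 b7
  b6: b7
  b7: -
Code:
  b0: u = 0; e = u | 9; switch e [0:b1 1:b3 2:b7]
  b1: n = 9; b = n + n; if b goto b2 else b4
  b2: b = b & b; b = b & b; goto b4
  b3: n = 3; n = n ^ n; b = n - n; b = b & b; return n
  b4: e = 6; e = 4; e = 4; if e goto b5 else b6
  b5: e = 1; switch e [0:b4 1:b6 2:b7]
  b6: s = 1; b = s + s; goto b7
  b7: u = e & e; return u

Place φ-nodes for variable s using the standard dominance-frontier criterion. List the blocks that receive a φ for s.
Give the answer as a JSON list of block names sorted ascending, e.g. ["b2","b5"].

Answer: ["b7"]

Derivation:
idom tree: b1←b0 b2←b1 b3←b0 b4←b1 b5←b4 b6←b4 b7←b0
Dom at joins:
  b4: preds {b1,b2,b5}: {b0,b1} ∩ {b0,b1,b2} ∩ {b0,b1,b4,b5} = {b0,b1}; idom=b1
  b6: preds {b4,b5}: {b0,b1,b4} ∩ {b0,b1,b4,b5} = {b0,b1,b4}; idom=b4
  b7: preds {b0,b5,b6}: {b0} ∩ {b0,b1,b4,b5} ∩ {b0,b1,b4,b6} = {b0}; idom=b0

DF derivation:
  join b4 pred b1: · stop@b1
  join b4 pred b2: b2 stop@b1
  join b4 pred b5: b5→b4 stop@b1
  join b6 pred b4: · stop@b4
  join b6 pred b5: b5 stop@b4
  join b7 pred b0: · stop@b0
  join b7 pred b5: b5→b4→b1 stop@b0
  join b7 pred b6: b6→b4→b1 stop@b0
  b0 → ∅
  b1 → {b7}
  b2 → {b4}
  b3 → ∅
  b4 → {b4,b7}
  b5 → {b4,b6,b7}
  b6 → {b7}
  b7 → ∅

φ for s: defs {b6}
  DF⁺ = {b7}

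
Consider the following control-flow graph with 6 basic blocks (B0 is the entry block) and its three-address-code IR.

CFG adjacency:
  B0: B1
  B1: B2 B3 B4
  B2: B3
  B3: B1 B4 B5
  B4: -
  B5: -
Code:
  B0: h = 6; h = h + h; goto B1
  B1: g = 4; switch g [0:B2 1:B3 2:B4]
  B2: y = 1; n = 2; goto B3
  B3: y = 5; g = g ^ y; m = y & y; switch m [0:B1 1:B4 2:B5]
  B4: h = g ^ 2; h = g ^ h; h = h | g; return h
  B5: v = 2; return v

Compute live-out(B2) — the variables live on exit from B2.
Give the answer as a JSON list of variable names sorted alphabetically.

Answer: ["g"]

Analysis:
Block summaries:
  B0: {h} / ∅
  B1: {g} / ∅
  B2: {n,y} / ∅
  B3: {g,m,y} / {g}
  B4: {h} / {g}
  B5: {v} / ∅

Backward fixpoint:
  B0 li=∅ lo=∅
  B1 li=∅ lo={g}
  B2 li={g} lo={g}
  B3 li={g} lo={g}
  B4 li={g} lo=∅
  B5 li=∅ lo=∅

live-out(B2) = ["g"]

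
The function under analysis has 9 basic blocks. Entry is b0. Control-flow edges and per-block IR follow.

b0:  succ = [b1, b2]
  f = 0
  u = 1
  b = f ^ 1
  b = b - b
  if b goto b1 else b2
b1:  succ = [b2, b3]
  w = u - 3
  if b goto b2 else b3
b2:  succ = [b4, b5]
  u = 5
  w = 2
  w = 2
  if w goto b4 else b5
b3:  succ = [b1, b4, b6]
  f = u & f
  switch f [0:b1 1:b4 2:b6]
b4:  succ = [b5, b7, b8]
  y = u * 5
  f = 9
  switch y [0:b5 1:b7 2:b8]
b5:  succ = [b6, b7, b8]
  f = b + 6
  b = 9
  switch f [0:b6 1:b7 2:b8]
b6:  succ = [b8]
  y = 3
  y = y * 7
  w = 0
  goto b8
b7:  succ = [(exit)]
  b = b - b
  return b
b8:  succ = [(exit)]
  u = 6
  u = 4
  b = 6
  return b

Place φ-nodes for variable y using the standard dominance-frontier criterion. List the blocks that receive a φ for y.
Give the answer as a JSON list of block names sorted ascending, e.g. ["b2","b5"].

Answer: ["b5", "b6", "b7", "b8"]

Analysis:
idom tree: b1←b0 b2←b0 b3←b1 b4←b0 b5←b0 b6←b0 b7←b0 b8←b0
Join-block Dom:
  b1: preds {b0,b3}: {b0} ∩ {b0,b1,b3} = {b0}; idom=b0
  b2: preds {b0,b1}: {b0} ∩ {b0,b1} = {b0}; idom=b0
  b4: preds {b2,b3}: {b0,b2} ∩ {b0,b1,b3} = {b0}; idom=b0
  b5: preds {b2,b4}: {b0,b2} ∩ {b0,b4} = {b0}; idom=b0
  b6: preds {b3,b5}: {b0,b1,b3} ∩ {b0,b5} = {b0}; idom=b0
  b7: preds {b4,b5}: {b0,b4} ∩ {b0,b5} = {b0}; idom=b0
  b8: preds {b4,b5,b6}: {b0,b4} ∩ {b0,b5} ∩ {b0,b6} = {b0}; idom=b0

DF walk-up:
  b1←b0: walk · to b0
  b1←b3: walk b3→b1 to b0
  b2←b0: walk · to b0
  b2←b1: walk b1 to b0
  b4←b2: walk b2 to b0
  b4←b3: walk b3→b1 to b0
  b5←b2: walk b2 to b0
  b5←b4: walk b4 to b0
  b6←b3: walk b3→b1 to b0
  b6←b5: walk b5 to b0
  b7←b4: walk b4 to b0
  b7←b5: walk b5 to b0
  b8←b4: walk b4 to b0
  b8←b5: walk b5 to b0
  b8←b6: walk b6 to b0
  DF(b0)=∅
  DF(b1)={b1,b2,b4,b6}
  DF(b2)={b4,b5}
  DF(b3)={b1,b4,b6}
  DF(b4)={b5,b7,b8}
  DF(b5)={b6,b7,b8}
  DF(b6)={b8}
  DF(b7)=∅
  DF(b8)=∅

φ for y: defs {b4,b6}
  DF⁺ = {b5,b6,b7,b8}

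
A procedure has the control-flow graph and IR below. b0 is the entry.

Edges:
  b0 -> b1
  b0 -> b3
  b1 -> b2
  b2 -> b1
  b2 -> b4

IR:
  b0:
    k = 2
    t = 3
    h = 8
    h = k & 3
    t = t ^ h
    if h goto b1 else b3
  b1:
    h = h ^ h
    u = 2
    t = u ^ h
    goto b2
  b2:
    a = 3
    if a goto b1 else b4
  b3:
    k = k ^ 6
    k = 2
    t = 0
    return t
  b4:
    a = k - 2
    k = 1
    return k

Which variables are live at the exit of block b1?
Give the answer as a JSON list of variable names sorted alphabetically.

Answer: ["h", "k"]

Derivation:
Per-block:
  b0: def={h,k,t} ue=∅
  b1: def={h,t,u} ue={h}
  b2: def={a} ue=∅
  b3: def={k,t} ue={k}
  b4: def={a,k} ue={k}

Liveness:
  b0: in=∅ out={h,k}
  b1: in={h,k} out={h,k}
  b2: in={h,k} out={h,k}
  b3: in={k} out=∅
  b4: in={k} out=∅

live-out(b1) = ["h", "k"]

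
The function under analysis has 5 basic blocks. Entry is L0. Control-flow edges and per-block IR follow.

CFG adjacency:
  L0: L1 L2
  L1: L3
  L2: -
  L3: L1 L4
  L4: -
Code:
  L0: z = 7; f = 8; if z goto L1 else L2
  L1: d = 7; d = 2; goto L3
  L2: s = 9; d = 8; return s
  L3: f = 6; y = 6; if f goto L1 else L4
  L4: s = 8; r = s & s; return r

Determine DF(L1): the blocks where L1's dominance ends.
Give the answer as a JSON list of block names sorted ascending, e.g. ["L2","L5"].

idom tree: L1←L0 L2←L0 L3←L1 L4←L3
Dom at joins:
  L1: preds {L0,L3}: {L0} ∩ {L0,L1,L3} = {L0}; idom=L0

DF walk-up:
  L1←L0: walk · to L0
  L1←L3: walk L3→L1 to L0
  DF(L0)=∅
  DF(L1)={L1}
  DF(L2)=∅
  DF(L3)={L1}
  DF(L4)=∅

DF(L1) = ["L1"]

Answer: ["L1"]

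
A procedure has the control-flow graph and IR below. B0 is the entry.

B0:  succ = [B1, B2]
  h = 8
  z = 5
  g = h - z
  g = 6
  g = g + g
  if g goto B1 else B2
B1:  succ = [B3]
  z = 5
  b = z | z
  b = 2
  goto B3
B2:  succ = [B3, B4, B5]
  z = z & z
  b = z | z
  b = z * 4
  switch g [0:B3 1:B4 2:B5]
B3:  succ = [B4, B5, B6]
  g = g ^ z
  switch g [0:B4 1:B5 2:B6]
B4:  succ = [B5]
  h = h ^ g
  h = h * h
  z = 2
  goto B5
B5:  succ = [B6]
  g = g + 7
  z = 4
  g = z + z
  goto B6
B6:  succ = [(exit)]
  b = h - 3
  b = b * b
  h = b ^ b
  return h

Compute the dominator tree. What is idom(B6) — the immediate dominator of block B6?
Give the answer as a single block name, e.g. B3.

Answer: B0

Working:
idom tree: B1←B0 B2←B0 B3←B0 B4←B0 B5←B0 B6←B0
Join-block Dom:
  B3: preds {B1,B2}: {B0,B1} ∩ {B0,B2} = {B0}; idom=B0
  B4: preds {B2,B3}: {B0,B2} ∩ {B0,B3} = {B0}; idom=B0
  B5: preds {B2,B3,B4}: {B0,B2} ∩ {B0,B3} ∩ {B0,B4} = {B0}; idom=B0
  B6: preds {B3,B5}: {B0,B3} ∩ {B0,B5} = {B0}; idom=B0

idom(B6) = B0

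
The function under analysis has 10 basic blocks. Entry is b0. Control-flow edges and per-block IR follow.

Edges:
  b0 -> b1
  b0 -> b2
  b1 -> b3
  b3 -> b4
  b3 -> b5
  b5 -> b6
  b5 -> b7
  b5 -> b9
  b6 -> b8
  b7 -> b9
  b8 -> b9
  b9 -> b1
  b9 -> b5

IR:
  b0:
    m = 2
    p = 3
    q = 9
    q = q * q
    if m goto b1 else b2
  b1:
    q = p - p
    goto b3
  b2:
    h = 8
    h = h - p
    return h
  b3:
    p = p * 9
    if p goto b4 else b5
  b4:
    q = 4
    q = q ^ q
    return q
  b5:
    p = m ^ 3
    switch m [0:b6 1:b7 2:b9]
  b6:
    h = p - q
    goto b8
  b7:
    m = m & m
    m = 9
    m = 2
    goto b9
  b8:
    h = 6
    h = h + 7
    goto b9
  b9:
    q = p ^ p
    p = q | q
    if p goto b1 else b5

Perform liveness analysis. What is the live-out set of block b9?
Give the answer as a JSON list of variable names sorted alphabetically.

Answer: ["m", "p", "q"]

Working:
Block summaries:
  b0: {m,p,q} / ∅
  b1: {q} / {p}
  b2: {h} / {p}
  b3: {p} / {p}
  b4: {q} / ∅
  b5: {p} / {m}
  b6: {h} / {p,q}
  b7: {m} / {m}
  b8: {h} / ∅
  b9: {p,q} / {p}

Liveness:
  b0: in=∅ out={m,p}
  b1: in={m,p} out={m,p,q}
  b2: in={p} out=∅
  b3: in={m,p,q} out={m,q}
  b4: in=∅ out=∅
  b5: in={m,q} out={m,p,q}
  b6: in={m,p,q} out={m,p}
  b7: in={m,p} out={m,p}
  b8: in={m,p} out={m,p}
  b9: in={m,p} out={m,p,q}

live-out(b9) = ["m", "p", "q"]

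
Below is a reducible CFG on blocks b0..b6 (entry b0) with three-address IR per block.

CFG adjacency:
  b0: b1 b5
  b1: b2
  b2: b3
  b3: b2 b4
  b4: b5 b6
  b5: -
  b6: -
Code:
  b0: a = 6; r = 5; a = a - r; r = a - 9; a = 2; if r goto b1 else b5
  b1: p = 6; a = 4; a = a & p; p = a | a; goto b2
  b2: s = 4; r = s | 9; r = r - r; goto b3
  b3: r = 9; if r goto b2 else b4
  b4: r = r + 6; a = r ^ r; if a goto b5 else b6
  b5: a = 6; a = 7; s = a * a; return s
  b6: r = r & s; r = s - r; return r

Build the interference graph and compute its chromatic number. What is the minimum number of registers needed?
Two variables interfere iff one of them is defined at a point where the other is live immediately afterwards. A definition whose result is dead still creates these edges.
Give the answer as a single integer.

def/use:
  b0: def={a,r} ue=∅
  b1: def={a,p} ue=∅
  b2: def={r,s} ue=∅
  b3: def={r} ue=∅
  b4: def={a,r} ue={r}
  b5: def={a,s} ue=∅
  b6: def={r} ue={r,s}

Backward fixpoint:
  b0 li=∅ lo=∅
  b1 li=∅ lo=∅
  b2 li=∅ lo={s}
  b3 li={s} lo={r,s}
  b4 li={r,s} lo={r,s}
  b5 li=∅ lo=∅
  b6 li={r,s} lo=∅

Interfere edges:
  a↔{p,r,s}
  p↔{a}
  r↔{a,s}
  s↔{a,r}

Colouring:
  {a,r,s} pairwise interfere (3-clique) ⇒ χ ≥ 3
  3-colouring: R0={a}  R1={p,r}  R2={s}
  χ = 3

Answer: 3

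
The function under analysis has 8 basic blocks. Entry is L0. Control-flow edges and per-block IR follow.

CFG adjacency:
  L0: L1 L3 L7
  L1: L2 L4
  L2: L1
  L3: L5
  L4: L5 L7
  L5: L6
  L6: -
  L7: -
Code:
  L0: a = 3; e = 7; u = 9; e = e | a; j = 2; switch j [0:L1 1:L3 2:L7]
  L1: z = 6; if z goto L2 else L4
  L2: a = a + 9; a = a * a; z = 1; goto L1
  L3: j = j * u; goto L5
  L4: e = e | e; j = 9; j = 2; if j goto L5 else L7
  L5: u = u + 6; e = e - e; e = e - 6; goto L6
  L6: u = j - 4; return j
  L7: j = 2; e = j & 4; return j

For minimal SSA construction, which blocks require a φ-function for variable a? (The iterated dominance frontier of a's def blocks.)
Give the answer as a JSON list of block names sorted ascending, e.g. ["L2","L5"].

Answer: ["L1", "L5", "L7"]

Working:
idom tree: L1←L0 L2←L1 L3←L0 L4←L1 L5←L0 L6←L5 L7←L0
Dom∩ at merges:
  L1: preds {L0,L2}: {L0} ∩ {L0,L1,L2} = {L0}; idom=L0
  L5: preds {L3,L4}: {L0,L3} ∩ {L0,L1,L4} = {L0}; idom=L0
  L7: preds {L0,L4}: {L0} ∩ {L0,L1,L4} = {L0}; idom=L0

DF walk-up:
  L1←L0: walk · to L0
  L1←L2: walk L2→L1 to L0
  L5←L3: walk L3 to L0
  L5←L4: walk L4→L1 to L0
  L7←L0: walk · to L0
  L7←L4: walk L4→L1 to L0
  DF(L0)=∅
  DF(L1)={L1,L5,L7}
  DF(L2)={L1}
  DF(L3)={L5}
  DF(L4)={L5,L7}
  DF(L5)=∅
  DF(L6)=∅
  DF(L7)=∅

φ for a: defs {L0,L2}
  DF⁺ = {L1,L5,L7}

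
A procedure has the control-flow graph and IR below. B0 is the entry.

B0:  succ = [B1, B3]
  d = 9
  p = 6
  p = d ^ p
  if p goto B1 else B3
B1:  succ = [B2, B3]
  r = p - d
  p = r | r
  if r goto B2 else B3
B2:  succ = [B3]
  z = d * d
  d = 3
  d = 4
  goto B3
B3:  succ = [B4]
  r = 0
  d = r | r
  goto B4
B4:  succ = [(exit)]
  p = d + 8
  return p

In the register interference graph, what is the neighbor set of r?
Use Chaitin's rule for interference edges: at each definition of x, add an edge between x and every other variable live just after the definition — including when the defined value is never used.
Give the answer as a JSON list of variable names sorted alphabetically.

Answer: ["d", "p"]

Analysis:
Block summaries:
  B0 def {d,p} use ∅
  B1 def {p,r} use {d,p}
  B2 def {d,z} use {d}
  B3 def {d,r} use ∅
  B4 def {p} use {d}

Backward fixpoint:
  live B0: ∅→{d,p}
  live B1: {d,p}→{d}
  live B2: {d}→∅
  live B3: ∅→{d}
  live B4: {d}→∅

Interference:
  d: {p,r}
  p: {d,r}
  r: {d,p}
  z: ∅

N(r) = ["d", "p"]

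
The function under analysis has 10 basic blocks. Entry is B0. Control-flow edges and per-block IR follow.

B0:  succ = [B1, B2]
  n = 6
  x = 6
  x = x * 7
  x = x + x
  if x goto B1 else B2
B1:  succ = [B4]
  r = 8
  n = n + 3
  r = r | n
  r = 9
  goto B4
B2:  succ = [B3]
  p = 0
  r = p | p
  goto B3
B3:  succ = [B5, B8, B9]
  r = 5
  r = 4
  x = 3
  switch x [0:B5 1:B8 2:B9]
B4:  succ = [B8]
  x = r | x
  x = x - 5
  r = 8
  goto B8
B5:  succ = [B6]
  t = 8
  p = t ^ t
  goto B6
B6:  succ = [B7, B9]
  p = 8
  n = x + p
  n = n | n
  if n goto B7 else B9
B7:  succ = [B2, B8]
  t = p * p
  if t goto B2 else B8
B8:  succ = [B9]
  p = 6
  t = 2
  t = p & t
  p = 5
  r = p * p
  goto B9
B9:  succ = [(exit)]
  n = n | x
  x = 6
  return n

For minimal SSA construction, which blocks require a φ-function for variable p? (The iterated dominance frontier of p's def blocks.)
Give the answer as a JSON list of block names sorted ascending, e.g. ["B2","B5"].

idom tree: B1←B0 B2←B0 B3←B2 B4←B1 B5←B3 B6←B5 B7←B6 B8←B0 B9←B0
Join-block Dom:
  B2: preds {B0,B7}: {B0} ∩ {B0,B2,B3,B5,B6,B7} = {B0}; idom=B0
  B8: preds {B3,B4,B7}: {B0,B2,B3} ∩ {B0,B1,B4} ∩ {B0,B2,B3,B5,B6,B7} = {B0}; idom=B0
  B9: preds {B3,B6,B8}: {B0,B2,B3} ∩ {B0,B2,B3,B5,B6} ∩ {B0,B8} = {B0}; idom=B0

DF walk-up:
  join B2 pred B0: · stop@B0
  join B2 pred B7: B7→B6→B5→B3→B2 stop@B0
  join B8 pred B3: B3→B2 stop@B0
  join B8 pred B4: B4→B1 stop@B0
  join B8 pred B7: B7→B6→B5→B3→B2 stop@B0
  join B9 pred B3: B3→B2 stop@B0
  join B9 pred B6: B6→B5→B3→B2 stop@B0
  join B9 pred B8: B8 stop@B0
  DF(B0)=∅
  DF(B1)={B8}
  DF(B2)={B2,B8,B9}
  DF(B3)={B2,B8,B9}
  DF(B4)={B8}
  DF(B5)={B2,B8,B9}
  DF(B6)={B2,B8,B9}
  DF(B7)={B2,B8}
  DF(B8)={B9}
  DF(B9)=∅

φ for p: defs {B2,B5,B6,B8}
  DF⁺ = {B2,B8,B9}

Answer: ["B2", "B8", "B9"]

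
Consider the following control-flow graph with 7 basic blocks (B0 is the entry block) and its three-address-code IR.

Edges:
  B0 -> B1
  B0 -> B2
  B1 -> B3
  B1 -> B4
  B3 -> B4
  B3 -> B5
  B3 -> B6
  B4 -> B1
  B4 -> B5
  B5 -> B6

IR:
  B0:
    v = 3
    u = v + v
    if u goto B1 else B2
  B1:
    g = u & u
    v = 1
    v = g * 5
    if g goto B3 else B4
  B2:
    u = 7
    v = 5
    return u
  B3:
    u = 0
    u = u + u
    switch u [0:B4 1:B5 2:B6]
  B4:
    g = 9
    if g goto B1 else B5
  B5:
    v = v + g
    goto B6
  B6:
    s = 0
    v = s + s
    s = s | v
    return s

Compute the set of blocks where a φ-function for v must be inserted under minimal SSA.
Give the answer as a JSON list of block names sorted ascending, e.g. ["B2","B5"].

Answer: ["B1", "B6"]

Working:
idom tree: B1←B0 B2←B0 B3←B1 B4←B1 B5←B1 B6←B1
Dom∩ at merges:
  B1: preds {B0,B4}: {B0} ∩ {B0,B1,B4} = {B0}; idom=B0
  B4: preds {B1,B3}: {B0,B1} ∩ {B0,B1,B3} = {B0,B1}; idom=B1
  B5: preds {B3,B4}: {B0,B1,B3} ∩ {B0,B1,B4} = {B0,B1}; idom=B1
  B6: preds {B3,B5}: {B0,B1,B3} ∩ {B0,B1,B5} = {B0,B1}; idom=B1

DF walk-up:
  join B1 pred B0: · stop@B0
  join B1 pred B4: B4→B1 stop@B0
  join B4 pred B1: · stop@B1
  join B4 pred B3: B3 stop@B1
  join B5 pred B3: B3 stop@B1
  join B5 pred B4: B4 stop@B1
  join B6 pred B3: B3 stop@B1
  join B6 pred B5: B5 stop@B1
  DF(B0)=∅
  DF(B1)={B1}
  DF(B2)=∅
  DF(B3)={B4,B5,B6}
  DF(B4)={B1,B5}
  DF(B5)={B6}
  DF(B6)=∅

φ for v: defs {B0,B1,B2,B5,B6}
  DF⁺ = {B1,B6}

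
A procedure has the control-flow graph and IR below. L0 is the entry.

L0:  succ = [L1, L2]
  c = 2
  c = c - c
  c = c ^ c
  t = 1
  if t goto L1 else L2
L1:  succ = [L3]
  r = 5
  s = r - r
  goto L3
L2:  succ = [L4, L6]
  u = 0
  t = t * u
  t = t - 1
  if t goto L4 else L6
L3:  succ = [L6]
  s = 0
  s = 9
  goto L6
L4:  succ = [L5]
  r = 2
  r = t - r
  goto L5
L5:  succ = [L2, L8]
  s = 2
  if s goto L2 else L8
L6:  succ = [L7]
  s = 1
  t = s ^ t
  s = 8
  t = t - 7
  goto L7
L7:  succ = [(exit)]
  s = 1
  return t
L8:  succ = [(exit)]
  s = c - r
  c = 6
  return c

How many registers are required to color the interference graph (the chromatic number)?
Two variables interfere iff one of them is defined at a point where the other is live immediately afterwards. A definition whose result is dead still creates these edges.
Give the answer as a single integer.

Answer: 4

Derivation:
Per-block:
  L0: def={c,t} ue=∅
  L1: def={r,s} ue=∅
  L2: def={t,u} ue={t}
  L3: def={s} ue=∅
  L4: def={r} ue={t}
  L5: def={s} ue=∅
  L6: def={s,t} ue={t}
  L7: def={s} ue={t}
  L8: def={c,s} ue={c,r}

Live sets:
  live L0: ∅→{c,t}
  live L1: {t}→{t}
  live L2: {c,t}→{c,t}
  live L3: {t}→{t}
  live L4: {c,t}→{c,r,t}
  live L5: {c,r,t}→{c,r,t}
  live L6: {t}→{t}
  live L7: {t}→∅
  live L8: {c,r}→∅

Conflict graph:
  c: {r,s,t,u}
  r: {c,s,t}
  s: {c,r,t}
  t: {c,r,s,u}
  u: {c,t}

Chromatic number:
  {c,r,s,t} pairwise interfere (4-clique) ⇒ χ ≥ 4
  4-colouring: R0={c}  R1={t}  R2={r,u}  R3={s}
  χ = 4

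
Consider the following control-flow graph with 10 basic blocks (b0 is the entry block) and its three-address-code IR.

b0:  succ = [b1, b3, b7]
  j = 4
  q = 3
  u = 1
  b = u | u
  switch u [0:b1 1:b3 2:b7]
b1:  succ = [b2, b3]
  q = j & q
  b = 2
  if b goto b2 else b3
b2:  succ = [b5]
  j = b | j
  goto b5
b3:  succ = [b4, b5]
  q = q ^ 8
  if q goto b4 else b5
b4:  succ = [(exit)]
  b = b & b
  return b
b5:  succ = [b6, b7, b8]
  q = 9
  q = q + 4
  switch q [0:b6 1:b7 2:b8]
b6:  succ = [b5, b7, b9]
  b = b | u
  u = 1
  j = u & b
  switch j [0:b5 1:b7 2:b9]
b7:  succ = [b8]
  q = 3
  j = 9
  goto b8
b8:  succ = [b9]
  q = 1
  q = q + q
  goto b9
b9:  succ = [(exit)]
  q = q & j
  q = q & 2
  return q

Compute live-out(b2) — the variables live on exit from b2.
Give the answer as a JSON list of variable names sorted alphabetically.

Block summaries:
  b0: {b,j,q,u} / ∅
  b1: {b,q} / {j,q}
  b2: {j} / {b,j}
  b3: {q} / {q}
  b4: {b} / {b}
  b5: {q} / ∅
  b6: {b,j,u} / {b,u}
  b7: {j,q} / ∅
  b8: {q} / ∅
  b9: {q} / {j,q}

Liveness:
  live b0: ∅→{b,j,q,u}
  live b1: {j,q,u}→{b,j,q,u}
  live b2: {b,j,u}→{b,j,u}
  live b3: {b,j,q,u}→{b,j,u}
  live b4: {b}→∅
  live b5: {b,j,u}→{b,j,q,u}
  live b6: {b,q,u}→{b,j,q,u}
  live b7: ∅→{j}
  live b8: {j}→{j,q}
  live b9: {j,q}→∅

live-out(b2) = ["b", "j", "u"]

Answer: ["b", "j", "u"]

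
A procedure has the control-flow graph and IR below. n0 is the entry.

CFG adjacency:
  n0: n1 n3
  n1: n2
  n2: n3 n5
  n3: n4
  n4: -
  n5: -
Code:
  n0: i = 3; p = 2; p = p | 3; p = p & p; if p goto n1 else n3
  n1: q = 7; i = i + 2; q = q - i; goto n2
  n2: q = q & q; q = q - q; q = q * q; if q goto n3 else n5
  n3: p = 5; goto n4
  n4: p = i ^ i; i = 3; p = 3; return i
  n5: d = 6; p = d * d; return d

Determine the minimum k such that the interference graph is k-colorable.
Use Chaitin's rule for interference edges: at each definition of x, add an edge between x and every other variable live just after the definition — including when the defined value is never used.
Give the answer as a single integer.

Block summaries:
  n0: {i,p} / ∅
  n1: {i,q} / {i}
  n2: {q} / {q}
  n3: {p} / ∅
  n4: {i,p} / {i}
  n5: {d,p} / ∅

Backward fixpoint:
  live n0: ∅→{i}
  live n1: {i}→{i,q}
  live n2: {i,q}→{i}
  live n3: {i}→{i}
  live n4: {i}→∅
  live n5: ∅→∅

Conflict graph:
  d↔{p}
  i↔{p,q}
  p↔{d,i}
  q↔{i}

Chromatic number:
  clique {d,p} ⇒ need ≥ 2
  assign d→c0 i→c0 p→c1 q→c1 — no edge inside a register ⇒ χ ≤ 2
  χ = 2

Answer: 2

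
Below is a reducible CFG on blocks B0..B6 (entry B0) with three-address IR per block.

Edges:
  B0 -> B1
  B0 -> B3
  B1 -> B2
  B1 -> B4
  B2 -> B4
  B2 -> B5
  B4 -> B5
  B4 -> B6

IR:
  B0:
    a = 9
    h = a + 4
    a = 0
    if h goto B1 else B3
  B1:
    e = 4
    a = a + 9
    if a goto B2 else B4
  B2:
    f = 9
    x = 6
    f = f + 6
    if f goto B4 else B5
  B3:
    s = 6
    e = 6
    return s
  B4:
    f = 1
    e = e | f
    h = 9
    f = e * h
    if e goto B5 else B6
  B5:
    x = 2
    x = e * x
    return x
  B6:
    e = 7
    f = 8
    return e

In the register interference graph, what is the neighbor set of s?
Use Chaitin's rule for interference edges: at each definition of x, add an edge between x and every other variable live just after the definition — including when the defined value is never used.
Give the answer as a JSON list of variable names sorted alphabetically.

def/use:
  B0: {a,h} / ∅
  B1: {a,e} / {a}
  B2: {f,x} / ∅
  B3: {e,s} / ∅
  B4: {e,f,h} / {e}
  B5: {x} / {e}
  B6: {e,f} / ∅

Liveness:
  B0: in=∅ out={a}
  B1: in={a} out={e}
  B2: in={e} out={e}
  B3: in=∅ out=∅
  B4: in={e} out={e}
  B5: in={e} out=∅
  B6: in=∅ out=∅

Interference:
  a↔{e,h}
  e↔{a,f,h,s,x}
  f↔{e,x}
  h↔{a,e}
  s↔{e}
  x↔{e,f}

N(s) = ["e"]

Answer: ["e"]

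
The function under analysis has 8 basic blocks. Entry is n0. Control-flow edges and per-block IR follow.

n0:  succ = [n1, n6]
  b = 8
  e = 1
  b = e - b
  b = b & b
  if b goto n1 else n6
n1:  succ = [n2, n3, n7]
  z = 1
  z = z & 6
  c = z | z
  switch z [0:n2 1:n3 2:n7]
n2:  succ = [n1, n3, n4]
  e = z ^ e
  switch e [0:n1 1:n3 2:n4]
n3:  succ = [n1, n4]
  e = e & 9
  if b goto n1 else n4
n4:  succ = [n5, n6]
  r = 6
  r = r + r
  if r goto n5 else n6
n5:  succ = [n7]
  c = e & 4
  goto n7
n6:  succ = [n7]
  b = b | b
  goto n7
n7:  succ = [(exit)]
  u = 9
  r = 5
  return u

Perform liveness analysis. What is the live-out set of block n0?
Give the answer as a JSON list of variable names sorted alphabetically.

def/use:
  n0: def={b,e} ue=∅
  n1: def={c,z} ue=∅
  n2: def={e} ue={e,z}
  n3: def={e} ue={b,e}
  n4: def={r} ue=∅
  n5: def={c} ue={e}
  n6: def={b} ue={b}
  n7: def={r,u} ue=∅

Backward fixpoint:
  n0 li=∅ lo={b,e}
  n1 li={b,e} lo={b,e,z}
  n2 li={b,e,z} lo={b,e}
  n3 li={b,e} lo={b,e}
  n4 li={b,e} lo={b,e}
  n5 li={e} lo=∅
  n6 li={b} lo=∅
  n7 li=∅ lo=∅

live-out(n0) = ["b", "e"]

Answer: ["b", "e"]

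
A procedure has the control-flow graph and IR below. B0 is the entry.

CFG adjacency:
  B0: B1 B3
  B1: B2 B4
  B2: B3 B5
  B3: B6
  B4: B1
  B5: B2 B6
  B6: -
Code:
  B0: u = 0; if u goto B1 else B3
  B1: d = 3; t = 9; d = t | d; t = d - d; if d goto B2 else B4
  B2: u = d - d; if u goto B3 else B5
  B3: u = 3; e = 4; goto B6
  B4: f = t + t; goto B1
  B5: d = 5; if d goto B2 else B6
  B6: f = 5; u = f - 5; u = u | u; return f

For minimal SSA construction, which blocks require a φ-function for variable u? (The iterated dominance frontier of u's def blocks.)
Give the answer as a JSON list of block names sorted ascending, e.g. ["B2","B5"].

idom tree: B1←B0 B2←B1 B3←B0 B4←B1 B5←B2 B6←B0
Dom at joins:
  B1: preds {B0,B4}: {B0} ∩ {B0,B1,B4} = {B0}; idom=B0
  B2: preds {B1,B5}: {B0,B1} ∩ {B0,B1,B2,B5} = {B0,B1}; idom=B1
  B3: preds {B0,B2}: {B0} ∩ {B0,B1,B2} = {B0}; idom=B0
  B6: preds {B3,B5}: {B0,B3} ∩ {B0,B1,B2,B5} = {B0}; idom=B0

DF derivation:
  B1←B0: walk · to B0
  B1←B4: walk B4→B1 to B0
  B2←B1: walk · to B1
  B2←B5: walk B5→B2 to B1
  B3←B0: walk · to B0
  B3←B2: walk B2→B1 to B0
  B6←B3: walk B3 to B0
  B6←B5: walk B5→B2→B1 to B0
  DF(B0)=∅
  DF(B1)={B1,B3,B6}
  DF(B2)={B2,B3,B6}
  DF(B3)={B6}
  DF(B4)={B1}
  DF(B5)={B2,B6}
  DF(B6)=∅

φ for u: defs {B0,B2,B3,B6}
  DF⁺ = {B2,B3,B6}

Answer: ["B2", "B3", "B6"]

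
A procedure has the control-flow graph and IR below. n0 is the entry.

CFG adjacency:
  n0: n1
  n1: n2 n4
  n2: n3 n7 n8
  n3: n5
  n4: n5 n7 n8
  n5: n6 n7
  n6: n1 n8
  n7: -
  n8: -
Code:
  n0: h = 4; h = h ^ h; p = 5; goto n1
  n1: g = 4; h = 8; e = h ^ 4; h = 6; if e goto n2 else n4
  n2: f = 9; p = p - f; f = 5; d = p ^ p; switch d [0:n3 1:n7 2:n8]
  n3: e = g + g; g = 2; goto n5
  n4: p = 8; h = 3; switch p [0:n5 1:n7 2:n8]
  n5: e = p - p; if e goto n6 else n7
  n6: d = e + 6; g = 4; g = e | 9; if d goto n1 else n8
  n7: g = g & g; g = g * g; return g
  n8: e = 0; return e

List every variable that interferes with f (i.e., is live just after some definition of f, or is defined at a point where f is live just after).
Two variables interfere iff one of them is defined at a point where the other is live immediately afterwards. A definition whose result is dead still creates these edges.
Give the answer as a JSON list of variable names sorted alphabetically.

Block summaries:
  n0 def {h,p} use ∅
  n1 def {e,g,h} use ∅
  n2 def {d,f,p} use {p}
  n3 def {e,g} use {g}
  n4 def {h,p} use ∅
  n5 def {e} use {p}
  n6 def {d,g} use {e}
  n7 def {g} use {g}
  n8 def {e} use ∅

Live sets:
  n0 li=∅ lo={p}
  n1 li={p} lo={g,p}
  n2 li={g,p} lo={g,p}
  n3 li={g,p} lo={g,p}
  n4 li={g} lo={g,p}
  n5 li={g,p} lo={e,g,p}
  n6 li={e,p} lo={p}
  n7 li={g} lo=∅
  n8 li=∅ lo=∅

Conflict graph:
  d: {e,g,p}
  e: {d,g,h,p}
  f: {g,p}
  g: {d,e,f,h,p}
  h: {e,g,p}
  p: {d,e,f,g,h}

N(f) = ["g", "p"]

Answer: ["g", "p"]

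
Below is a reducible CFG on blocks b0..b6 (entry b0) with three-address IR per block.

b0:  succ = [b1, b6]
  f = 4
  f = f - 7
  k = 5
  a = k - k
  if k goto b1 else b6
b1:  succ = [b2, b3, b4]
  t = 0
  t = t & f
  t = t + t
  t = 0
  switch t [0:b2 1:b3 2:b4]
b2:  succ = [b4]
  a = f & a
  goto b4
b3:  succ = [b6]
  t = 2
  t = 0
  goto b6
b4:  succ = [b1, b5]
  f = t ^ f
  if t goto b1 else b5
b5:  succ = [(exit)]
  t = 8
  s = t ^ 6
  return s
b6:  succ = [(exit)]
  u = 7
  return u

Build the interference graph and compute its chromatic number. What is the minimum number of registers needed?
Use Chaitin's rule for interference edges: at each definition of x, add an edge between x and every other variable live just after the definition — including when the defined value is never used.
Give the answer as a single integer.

Per-block:
  b0: def={a,f,k} ue=∅
  b1: def={t} ue={f}
  b2: def={a} ue={a,f}
  b3: def={t} ue=∅
  b4: def={f} ue={f,t}
  b5: def={s,t} ue=∅
  b6: def={u} ue=∅

Liveness:
  live b0: ∅→{a,f}
  live b1: {a,f}→{a,f,t}
  live b2: {a,f,t}→{a,f,t}
  live b3: ∅→∅
  live b4: {a,f,t}→{a,f}
  live b5: ∅→∅
  live b6: ∅→∅

Interference:
  a — {f,k,t}
  f — {a,k,t}
  k — {a,f}
  s — ∅
  t — {a,f}
  u — ∅

Chromatic number:
  lower bound: {a,f,k} mutually conflict ⇒ χ ≥ 3
  3-colouring: r0={a,s,u}  r1={f}  r2={k,t}
  χ = 3

Answer: 3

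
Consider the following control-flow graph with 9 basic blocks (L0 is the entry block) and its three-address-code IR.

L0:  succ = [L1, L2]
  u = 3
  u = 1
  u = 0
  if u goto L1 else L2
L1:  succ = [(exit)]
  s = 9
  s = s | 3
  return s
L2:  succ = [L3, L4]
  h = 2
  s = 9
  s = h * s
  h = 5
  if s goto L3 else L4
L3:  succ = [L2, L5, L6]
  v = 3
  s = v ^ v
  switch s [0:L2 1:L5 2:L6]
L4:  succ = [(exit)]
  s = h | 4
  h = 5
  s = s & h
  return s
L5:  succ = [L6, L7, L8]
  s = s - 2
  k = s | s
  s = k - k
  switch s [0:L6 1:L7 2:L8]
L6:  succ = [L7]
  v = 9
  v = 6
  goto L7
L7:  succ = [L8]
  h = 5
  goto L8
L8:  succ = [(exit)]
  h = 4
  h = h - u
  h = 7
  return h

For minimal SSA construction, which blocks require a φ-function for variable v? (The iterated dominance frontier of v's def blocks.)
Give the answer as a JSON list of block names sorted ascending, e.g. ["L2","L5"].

idom tree: L1←L0 L2←L0 L3←L2 L4←L2 L5←L3 L6←L3 L7←L3 L8←L3
Dom at joins:
  L2: preds {L0,L3}: {L0} ∩ {L0,L2,L3} = {L0}; idom=L0
  L6: preds {L3,L5}: {L0,L2,L3} ∩ {L0,L2,L3,L5} = {L0,L2,L3}; idom=L3
  L7: preds {L5,L6}: {L0,L2,L3,L5} ∩ {L0,L2,L3,L6} = {L0,L2,L3}; idom=L3
  L8: preds {L5,L7}: {L0,L2,L3,L5} ∩ {L0,L2,L3,L7} = {L0,L2,L3}; idom=L3

DF derivation:
  join L2 pred L0: · stop@L0
  join L2 pred L3: L3→L2 stop@L0
  join L6 pred L3: · stop@L3
  join L6 pred L5: L5 stop@L3
  join L7 pred L5: L5 stop@L3
  join L7 pred L6: L6 stop@L3
  join L8 pred L5: L5 stop@L3
  join L8 pred L7: L7 stop@L3
  L0: DF=∅
  L1: DF=∅
  L2: DF={L2}
  L3: DF={L2}
  L4: DF=∅
  L5: DF={L6,L7,L8}
  L6: DF={L7}
  L7: DF={L8}
  L8: DF=∅

φ for v: defs {L3,L6}
  DF⁺ = {L2,L7,L8}

Answer: ["L2", "L7", "L8"]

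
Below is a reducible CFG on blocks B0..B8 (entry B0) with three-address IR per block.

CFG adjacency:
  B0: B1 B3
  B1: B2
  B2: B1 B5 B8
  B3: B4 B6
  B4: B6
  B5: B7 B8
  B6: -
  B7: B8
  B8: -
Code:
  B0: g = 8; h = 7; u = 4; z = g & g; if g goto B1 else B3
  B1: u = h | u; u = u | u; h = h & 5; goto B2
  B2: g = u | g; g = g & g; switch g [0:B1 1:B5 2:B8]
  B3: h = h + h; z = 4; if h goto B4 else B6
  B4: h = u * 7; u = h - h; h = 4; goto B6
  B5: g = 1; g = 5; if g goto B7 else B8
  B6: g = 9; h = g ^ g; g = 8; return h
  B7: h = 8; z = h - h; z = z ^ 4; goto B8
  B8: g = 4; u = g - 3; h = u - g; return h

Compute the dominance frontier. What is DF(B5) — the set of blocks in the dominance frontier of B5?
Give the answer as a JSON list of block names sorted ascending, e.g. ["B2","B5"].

Answer: ["B8"]

Derivation:
idom tree: B1←B0 B2←B1 B3←B0 B4←B3 B5←B2 B6←B3 B7←B5 B8←B2
Dom∩ at merges:
  B1: preds {B0,B2}: {B0} ∩ {B0,B1,B2} = {B0}; idom=B0
  B6: preds {B3,B4}: {B0,B3} ∩ {B0,B3,B4} = {B0,B3}; idom=B3
  B8: preds {B2,B5,B7}: {B0,B1,B2} ∩ {B0,B1,B2,B5} ∩ {B0,B1,B2,B5,B7} = {B0,B1,B2}; idom=B2

Frontier:
  join B1 pred B0: · stop@B0
  join B1 pred B2: B2→B1 stop@B0
  join B6 pred B3: · stop@B3
  join B6 pred B4: B4 stop@B3
  join B8 pred B2: · stop@B2
  join B8 pred B5: B5 stop@B2
  join B8 pred B7: B7→B5 stop@B2
  B0: DF=∅
  B1: DF={B1}
  B2: DF={B1}
  B3: DF=∅
  B4: DF={B6}
  B5: DF={B8}
  B6: DF=∅
  B7: DF={B8}
  B8: DF=∅

DF(B5) = ["B8"]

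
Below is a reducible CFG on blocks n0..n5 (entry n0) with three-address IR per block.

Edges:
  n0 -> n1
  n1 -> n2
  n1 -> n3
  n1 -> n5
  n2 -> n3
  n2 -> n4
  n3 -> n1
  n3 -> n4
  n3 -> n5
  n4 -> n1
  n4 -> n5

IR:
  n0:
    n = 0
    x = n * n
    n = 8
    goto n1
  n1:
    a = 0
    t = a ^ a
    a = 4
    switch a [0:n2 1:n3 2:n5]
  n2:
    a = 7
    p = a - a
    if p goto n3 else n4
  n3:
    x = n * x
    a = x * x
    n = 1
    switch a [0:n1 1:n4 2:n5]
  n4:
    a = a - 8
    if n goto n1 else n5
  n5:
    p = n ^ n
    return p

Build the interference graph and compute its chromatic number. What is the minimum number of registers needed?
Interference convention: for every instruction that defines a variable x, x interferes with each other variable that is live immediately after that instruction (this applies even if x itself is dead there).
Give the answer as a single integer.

Answer: 4

Analysis:
Block summaries:
  n0: {n,x} / ∅
  n1: {a,t} / ∅
  n2: {a,p} / ∅
  n3: {a,n,x} / {n,x}
  n4: {a} / {a,n}
  n5: {p} / {n}

Live sets:
  n0 li=∅ lo={n,x}
  n1 li={n,x} lo={n,x}
  n2 li={n,x} lo={a,n,x}
  n3 li={n,x} lo={a,n,x}
  n4 li={a,n,x} lo={n,x}
  n5 li={n} lo=∅

Interference:
  a: {n,p,x}
  n: {a,p,t,x}
  p: {a,n,x}
  t: {n,x}
  x: {a,n,p,t}

Registers:
  clique {a,n,p,x} ⇒ need ≥ 4
  assign a→c2 n→c0 p→c3 t→c2 x→c1 — no edge inside a register ⇒ χ ≤ 4
  χ = 4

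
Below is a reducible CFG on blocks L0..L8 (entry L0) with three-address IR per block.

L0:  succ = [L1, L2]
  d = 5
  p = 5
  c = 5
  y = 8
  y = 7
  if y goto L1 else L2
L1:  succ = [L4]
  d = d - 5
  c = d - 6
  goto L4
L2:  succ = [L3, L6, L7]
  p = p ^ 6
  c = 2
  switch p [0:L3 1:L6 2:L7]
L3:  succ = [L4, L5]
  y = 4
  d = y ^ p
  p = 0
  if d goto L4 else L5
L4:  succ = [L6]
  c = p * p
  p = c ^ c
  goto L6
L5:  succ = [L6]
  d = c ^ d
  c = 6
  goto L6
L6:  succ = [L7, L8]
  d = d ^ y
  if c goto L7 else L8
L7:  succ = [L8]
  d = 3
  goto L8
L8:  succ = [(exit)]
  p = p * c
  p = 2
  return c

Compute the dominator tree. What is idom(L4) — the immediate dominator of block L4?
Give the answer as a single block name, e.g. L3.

idom tree: L1←L0 L2←L0 L3←L2 L4←L0 L5←L3 L6←L0 L7←L0 L8←L0
Dom at joins:
  L4: preds {L1,L3}: {L0,L1} ∩ {L0,L2,L3} = {L0}; idom=L0
  L6: preds {L2,L4,L5}: {L0,L2} ∩ {L0,L4} ∩ {L0,L2,L3,L5} = {L0}; idom=L0
  L7: preds {L2,L6}: {L0,L2} ∩ {L0,L6} = {L0}; idom=L0
  L8: preds {L6,L7}: {L0,L6} ∩ {L0,L7} = {L0}; idom=L0

idom(L4) = L0

Answer: L0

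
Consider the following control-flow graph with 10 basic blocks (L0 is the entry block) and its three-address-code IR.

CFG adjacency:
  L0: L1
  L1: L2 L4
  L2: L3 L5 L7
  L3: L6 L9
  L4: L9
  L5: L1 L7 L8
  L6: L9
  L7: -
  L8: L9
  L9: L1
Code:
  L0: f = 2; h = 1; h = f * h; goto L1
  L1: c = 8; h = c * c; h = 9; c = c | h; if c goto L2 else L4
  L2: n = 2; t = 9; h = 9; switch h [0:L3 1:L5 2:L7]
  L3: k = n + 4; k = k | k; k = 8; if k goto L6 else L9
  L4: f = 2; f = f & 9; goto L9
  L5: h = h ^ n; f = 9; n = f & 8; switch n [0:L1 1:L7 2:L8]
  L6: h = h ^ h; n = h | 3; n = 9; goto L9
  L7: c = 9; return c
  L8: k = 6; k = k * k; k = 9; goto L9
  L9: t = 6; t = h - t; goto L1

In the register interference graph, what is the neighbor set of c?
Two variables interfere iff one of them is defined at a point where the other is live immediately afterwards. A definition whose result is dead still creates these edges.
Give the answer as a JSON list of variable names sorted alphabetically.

Block summaries:
  L0 def {f,h} use ∅
  L1 def {c,h} use ∅
  L2 def {h,n,t} use ∅
  L3 def {k} use {n}
  L4 def {f} use ∅
  L5 def {f,h,n} use {h,n}
  L6 def {h,n} use {h}
  L7 def {c} use ∅
  L8 def {k} use ∅
  L9 def {t} use {h}

Live sets:
  L0: in=∅ out=∅
  L1: in=∅ out={h}
  L2: in=∅ out={h,n}
  L3: in={h,n} out={h}
  L4: in={h} out={h}
  L5: in={h,n} out={h}
  L6: in={h} out={h}
  L7: in=∅ out=∅
  L8: in={h} out={h}
  L9: in={h} out=∅

Interference:
  c: {h}
  f: {h}
  h: {c,f,k,n,t}
  k: {h}
  n: {h,t}
  t: {h,n}

N(c) = ["h"]

Answer: ["h"]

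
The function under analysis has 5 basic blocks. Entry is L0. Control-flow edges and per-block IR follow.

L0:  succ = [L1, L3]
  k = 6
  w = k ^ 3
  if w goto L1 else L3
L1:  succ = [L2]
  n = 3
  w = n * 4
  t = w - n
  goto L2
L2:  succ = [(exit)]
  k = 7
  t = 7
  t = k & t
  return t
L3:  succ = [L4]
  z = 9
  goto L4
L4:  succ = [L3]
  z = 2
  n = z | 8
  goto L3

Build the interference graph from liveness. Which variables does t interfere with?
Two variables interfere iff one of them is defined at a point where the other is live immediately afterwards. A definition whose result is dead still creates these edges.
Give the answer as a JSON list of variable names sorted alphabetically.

Answer: ["k"]

Analysis:
Per-block:
  L0 def {k,w} use ∅
  L1 def {n,t,w} use ∅
  L2 def {k,t} use ∅
  L3 def {z} use ∅
  L4 def {n,z} use ∅

Liveness:
  L0: in=∅ out=∅
  L1: in=∅ out=∅
  L2: in=∅ out=∅
  L3: in=∅ out=∅
  L4: in=∅ out=∅

Interference:
  k — {t}
  n — {w}
  t — {k}
  w — {n}
  z — ∅

N(t) = ["k"]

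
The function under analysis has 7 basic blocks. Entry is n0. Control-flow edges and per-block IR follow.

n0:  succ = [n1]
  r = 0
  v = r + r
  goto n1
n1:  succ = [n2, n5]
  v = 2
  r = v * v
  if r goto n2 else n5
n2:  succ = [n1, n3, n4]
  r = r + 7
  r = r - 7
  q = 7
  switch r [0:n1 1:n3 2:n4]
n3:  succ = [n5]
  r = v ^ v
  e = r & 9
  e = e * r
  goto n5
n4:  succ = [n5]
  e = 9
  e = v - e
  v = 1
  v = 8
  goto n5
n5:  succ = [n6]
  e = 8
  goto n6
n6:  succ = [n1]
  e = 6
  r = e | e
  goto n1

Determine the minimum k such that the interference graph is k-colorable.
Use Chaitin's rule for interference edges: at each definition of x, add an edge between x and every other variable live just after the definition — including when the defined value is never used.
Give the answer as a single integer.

Answer: 3

Working:
Per-block:
  n0: {r,v} / ∅
  n1: {r,v} / ∅
  n2: {q,r} / {r}
  n3: {e,r} / {v}
  n4: {e,v} / {v}
  n5: {e} / ∅
  n6: {e,r} / ∅

Liveness:
  live n0: ∅→∅
  live n1: ∅→{r,v}
  live n2: {r,v}→{v}
  live n3: {v}→∅
  live n4: {v}→∅
  live n5: ∅→∅
  live n6: ∅→∅

Interference:
  e: {r,v}
  q: {r,v}
  r: {e,q,v}
  v: {e,q,r}

Colouring:
  {e,r,v} pairwise interfere (3-clique) ⇒ χ ≥ 3
  3-colouring: R0={r}  R1={v}  R2={e,q}
  χ = 3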